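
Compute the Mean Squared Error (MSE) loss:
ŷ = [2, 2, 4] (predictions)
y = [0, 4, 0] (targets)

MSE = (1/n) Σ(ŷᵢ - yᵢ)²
MSE = 8

MSE = (1/3)((2-0)² + (2-4)² + (4-0)²) = (1/3)(4 + 4 + 16) = 8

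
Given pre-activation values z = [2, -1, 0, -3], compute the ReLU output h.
h = [2, 0, 0, 0]

ReLU applied element-wise: max(0,2)=2, max(0,-1)=0, max(0,0)=0, max(0,-3)=0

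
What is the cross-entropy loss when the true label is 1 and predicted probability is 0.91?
L = 0.09431

L = -1·log(0.91) - 0·log(0.09) = -log(0.91) = 0.09431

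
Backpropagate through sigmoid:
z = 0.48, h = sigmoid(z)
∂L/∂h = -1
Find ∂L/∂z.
∂L/∂z = -0.2361

σ(0.48) = 0.6177
σ'(0.48) = σ(0.48)(1 - σ(0.48)) = 0.6177 × 0.3823 = 0.2361
∂L/∂z = ∂L/∂h · σ'(z) = -1 × 0.2361 = -0.2361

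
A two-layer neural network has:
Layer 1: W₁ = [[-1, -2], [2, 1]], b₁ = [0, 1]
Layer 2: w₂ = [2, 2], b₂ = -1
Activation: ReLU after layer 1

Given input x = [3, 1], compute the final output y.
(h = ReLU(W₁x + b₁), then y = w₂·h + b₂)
y = 15

Layer 1 pre-activation: z₁ = [-5, 8]
After ReLU: h = [0, 8]
Layer 2 output: y = 2×0 + 2×8 + -1 = 15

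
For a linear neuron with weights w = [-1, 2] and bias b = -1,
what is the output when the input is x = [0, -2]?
y = -5

y = (-1)(0) + (2)(-2) + -1 = -5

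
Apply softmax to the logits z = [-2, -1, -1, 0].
p = [0.0723, 0.1966, 0.1966, 0.5344]

exp(z) = [0.1353, 0.3679, 0.3679, 1]
Sum = 1.871
p = [0.0723, 0.1966, 0.1966, 0.5344]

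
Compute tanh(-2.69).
-0.9908

tanh(-2.69) = (e^(-2.69) - e^(2.69))/(e^(-2.69) + e^(2.69)) = -0.9908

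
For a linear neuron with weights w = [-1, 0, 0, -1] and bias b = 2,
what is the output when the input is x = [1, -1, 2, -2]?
y = 3

y = (-1)(1) + (0)(-1) + (0)(2) + (-1)(-2) + 2 = 3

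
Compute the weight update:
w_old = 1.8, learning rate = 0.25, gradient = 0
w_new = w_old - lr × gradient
w_new = 1.8

w_new = w - η·∂L/∂w = 1.8 - 0.25×(0) = 1.8 - (0) = 1.8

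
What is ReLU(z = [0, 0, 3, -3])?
h = [0, 0, 3, 0]

ReLU applied element-wise: max(0,0)=0, max(0,0)=0, max(0,3)=3, max(0,-3)=0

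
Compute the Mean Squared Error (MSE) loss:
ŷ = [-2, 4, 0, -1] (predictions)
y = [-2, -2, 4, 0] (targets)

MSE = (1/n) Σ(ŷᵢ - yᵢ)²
MSE = 13.25

MSE = (1/4)((-2--2)² + (4--2)² + (0-4)² + (-1-0)²) = (1/4)(0 + 36 + 16 + 1) = 13.25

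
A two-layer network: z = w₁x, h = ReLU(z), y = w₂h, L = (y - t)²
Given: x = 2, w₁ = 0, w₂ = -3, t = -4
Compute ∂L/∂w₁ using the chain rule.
∂L/∂w₁ = 0

Forward pass:
z = w₁x = 0×2 = 0
h = ReLU(0) = 0
y = w₂h = -3×0 = 0

Backward pass:
∂L/∂y = 2(y - t) = 2(0 - -4) = 8
∂y/∂h = w₂ = -3
∂h/∂z = 0 (ReLU derivative)
∂z/∂w₁ = x = 2

∂L/∂w₁ = 8 × -3 × 0 × 2 = 0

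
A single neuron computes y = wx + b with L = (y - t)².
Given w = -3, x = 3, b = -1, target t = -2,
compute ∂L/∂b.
∂L/∂b = -16

y = wx + b = (-3)(3) + -1 = -10
∂L/∂y = 2(y - t) = 2(-10 - -2) = -16
∂y/∂b = 1
∂L/∂b = ∂L/∂y · ∂y/∂b = -16 × 1 = -16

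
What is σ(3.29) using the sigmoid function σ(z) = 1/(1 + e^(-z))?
0.9641

sigmoid(3.29) = 1/(1 + e^(-3.29)) = 1/(1 + 0.03725) = 0.9641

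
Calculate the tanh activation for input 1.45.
0.8957

tanh(1.45) = (e^(1.45) - e^(-1.45))/(e^(1.45) + e^(-1.45)) = 0.8957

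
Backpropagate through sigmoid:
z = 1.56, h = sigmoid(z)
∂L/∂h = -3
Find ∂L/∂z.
∂L/∂z = -0.4305

σ(1.56) = 0.8264
σ'(1.56) = σ(1.56)(1 - σ(1.56)) = 0.8264 × 0.1736 = 0.1435
∂L/∂z = ∂L/∂h · σ'(z) = -3 × 0.1435 = -0.4305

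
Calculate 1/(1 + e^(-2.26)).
0.9055

sigmoid(2.26) = 1/(1 + e^(-2.26)) = 1/(1 + 0.1044) = 0.9055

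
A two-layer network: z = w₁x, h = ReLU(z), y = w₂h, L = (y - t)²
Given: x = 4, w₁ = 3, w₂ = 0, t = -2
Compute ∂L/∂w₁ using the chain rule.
∂L/∂w₁ = 0

Forward pass:
z = w₁x = 3×4 = 12
h = ReLU(12) = 12
y = w₂h = 0×12 = 0

Backward pass:
∂L/∂y = 2(y - t) = 2(0 - -2) = 4
∂y/∂h = w₂ = 0
∂h/∂z = 1 (ReLU derivative)
∂z/∂w₁ = x = 4

∂L/∂w₁ = 4 × 0 × 1 × 4 = 0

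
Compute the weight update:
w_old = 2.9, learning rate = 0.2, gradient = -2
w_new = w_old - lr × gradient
w_new = 3.3

w_new = w - η·∂L/∂w = 2.9 - 0.2×(-2) = 2.9 - (-0.4) = 3.3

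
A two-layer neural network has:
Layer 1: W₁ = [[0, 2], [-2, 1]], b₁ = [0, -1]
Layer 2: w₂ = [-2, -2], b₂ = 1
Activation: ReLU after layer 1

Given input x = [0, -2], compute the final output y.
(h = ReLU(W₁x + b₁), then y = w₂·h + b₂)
y = 1

Layer 1 pre-activation: z₁ = [-4, -3]
After ReLU: h = [0, 0]
Layer 2 output: y = -2×0 + -2×0 + 1 = 1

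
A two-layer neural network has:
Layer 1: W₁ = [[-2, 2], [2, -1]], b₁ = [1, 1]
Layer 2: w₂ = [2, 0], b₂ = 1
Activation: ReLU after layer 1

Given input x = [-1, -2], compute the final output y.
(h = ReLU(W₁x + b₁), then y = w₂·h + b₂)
y = 1

Layer 1 pre-activation: z₁ = [-1, 1]
After ReLU: h = [0, 1]
Layer 2 output: y = 2×0 + 0×1 + 1 = 1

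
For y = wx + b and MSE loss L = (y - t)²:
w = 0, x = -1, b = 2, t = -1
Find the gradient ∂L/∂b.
∂L/∂b = 6

y = wx + b = (0)(-1) + 2 = 2
∂L/∂y = 2(y - t) = 2(2 - -1) = 6
∂y/∂b = 1
∂L/∂b = ∂L/∂y · ∂y/∂b = 6 × 1 = 6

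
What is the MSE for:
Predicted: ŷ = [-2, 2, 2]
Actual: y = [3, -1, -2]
MSE = 16.67

MSE = (1/3)((-2-3)² + (2--1)² + (2--2)²) = (1/3)(25 + 9 + 16) = 16.67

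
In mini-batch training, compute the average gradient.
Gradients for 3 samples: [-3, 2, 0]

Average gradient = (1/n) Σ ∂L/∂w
Average gradient = -0.3333

Average = (1/3)(-3 + 2 + 0) = -1/3 = -0.3333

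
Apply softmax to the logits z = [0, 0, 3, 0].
p = [0.0433, 0.0433, 0.87, 0.0433]

exp(z) = [1, 1, 20.09, 1]
Sum = 23.09
p = [0.0433, 0.0433, 0.87, 0.0433]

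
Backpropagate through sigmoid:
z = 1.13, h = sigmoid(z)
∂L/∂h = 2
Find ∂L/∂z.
∂L/∂z = 0.3691

σ(1.13) = 0.7558
σ'(1.13) = σ(1.13)(1 - σ(1.13)) = 0.7558 × 0.2442 = 0.1845
∂L/∂z = ∂L/∂h · σ'(z) = 2 × 0.1845 = 0.3691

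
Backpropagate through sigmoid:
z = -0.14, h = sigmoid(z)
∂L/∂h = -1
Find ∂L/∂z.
∂L/∂z = -0.2488

σ(-0.14) = 0.4651
σ'(-0.14) = σ(-0.14)(1 - σ(-0.14)) = 0.4651 × 0.5349 = 0.2488
∂L/∂z = ∂L/∂h · σ'(z) = -1 × 0.2488 = -0.2488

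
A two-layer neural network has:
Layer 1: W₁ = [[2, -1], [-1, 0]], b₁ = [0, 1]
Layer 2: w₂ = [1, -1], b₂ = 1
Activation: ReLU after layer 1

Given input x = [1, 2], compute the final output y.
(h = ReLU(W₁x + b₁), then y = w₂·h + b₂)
y = 1

Layer 1 pre-activation: z₁ = [0, 0]
After ReLU: h = [0, 0]
Layer 2 output: y = 1×0 + -1×0 + 1 = 1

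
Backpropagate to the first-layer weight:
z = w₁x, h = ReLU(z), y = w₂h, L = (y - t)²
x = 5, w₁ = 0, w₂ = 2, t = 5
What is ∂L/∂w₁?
∂L/∂w₁ = 0

Forward pass:
z = w₁x = 0×5 = 0
h = ReLU(0) = 0
y = w₂h = 2×0 = 0

Backward pass:
∂L/∂y = 2(y - t) = 2(0 - 5) = -10
∂y/∂h = w₂ = 2
∂h/∂z = 0 (ReLU derivative)
∂z/∂w₁ = x = 5

∂L/∂w₁ = -10 × 2 × 0 × 5 = 0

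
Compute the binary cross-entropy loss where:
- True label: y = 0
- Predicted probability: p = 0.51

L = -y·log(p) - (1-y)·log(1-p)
L = 0.7133

L = -0·log(0.51) - 1·log(0.49) = -log(0.49) = 0.7133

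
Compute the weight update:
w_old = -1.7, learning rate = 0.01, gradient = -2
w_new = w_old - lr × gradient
w_new = -1.68

w_new = w - η·∂L/∂w = -1.7 - 0.01×(-2) = -1.7 - (-0.02) = -1.68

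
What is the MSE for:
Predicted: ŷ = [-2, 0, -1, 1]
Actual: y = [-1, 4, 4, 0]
MSE = 10.75

MSE = (1/4)((-2--1)² + (0-4)² + (-1-4)² + (1-0)²) = (1/4)(1 + 16 + 25 + 1) = 10.75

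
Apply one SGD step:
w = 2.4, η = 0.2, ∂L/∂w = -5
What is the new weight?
w_new = 3.4

w_new = w - η·∂L/∂w = 2.4 - 0.2×(-5) = 2.4 - (-1) = 3.4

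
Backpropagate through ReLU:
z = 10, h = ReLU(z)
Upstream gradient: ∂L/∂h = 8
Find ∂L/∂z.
∂L/∂z = 8

h = ReLU(10) = 10
Since z > 0: ∂h/∂z = 1
∂L/∂z = ∂L/∂h · ∂h/∂z = 8 × 1 = 8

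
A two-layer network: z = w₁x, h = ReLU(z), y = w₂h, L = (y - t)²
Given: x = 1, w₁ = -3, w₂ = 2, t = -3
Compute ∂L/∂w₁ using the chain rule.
∂L/∂w₁ = 0

Forward pass:
z = w₁x = -3×1 = -3
h = ReLU(-3) = 0
y = w₂h = 2×0 = 0

Backward pass:
∂L/∂y = 2(y - t) = 2(0 - -3) = 6
∂y/∂h = w₂ = 2
∂h/∂z = 0 (ReLU derivative)
∂z/∂w₁ = x = 1

∂L/∂w₁ = 6 × 2 × 0 × 1 = 0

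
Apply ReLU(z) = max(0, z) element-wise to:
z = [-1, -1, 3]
h = [0, 0, 3]

ReLU applied element-wise: max(0,-1)=0, max(0,-1)=0, max(0,3)=3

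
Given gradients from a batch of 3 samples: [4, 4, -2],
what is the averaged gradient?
Average gradient = 2

Average = (1/3)(4 + 4 + -2) = 6/3 = 2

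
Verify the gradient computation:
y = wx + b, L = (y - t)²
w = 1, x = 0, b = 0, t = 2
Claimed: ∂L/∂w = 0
Correct

y = (1)(0) + 0 = 0
∂L/∂y = 2(y - t) = 2(0 - 2) = -4
∂y/∂w = x = 0
∂L/∂w = -4 × 0 = 0

Claimed value: 0
Correct: The correct gradient is 0.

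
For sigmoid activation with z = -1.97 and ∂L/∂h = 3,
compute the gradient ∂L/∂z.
∂L/∂z = 0.3222

σ(-1.97) = 0.1224
σ'(-1.97) = σ(-1.97)(1 - σ(-1.97)) = 0.1224 × 0.8776 = 0.1074
∂L/∂z = ∂L/∂h · σ'(z) = 3 × 0.1074 = 0.3222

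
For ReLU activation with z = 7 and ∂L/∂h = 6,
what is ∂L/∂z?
∂L/∂z = 6

h = ReLU(7) = 7
Since z > 0: ∂h/∂z = 1
∂L/∂z = ∂L/∂h · ∂h/∂z = 6 × 1 = 6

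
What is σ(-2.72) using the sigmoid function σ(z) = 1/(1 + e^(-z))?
0.0618

sigmoid(-2.72) = 1/(1 + e^(2.72)) = 1/(1 + 15.18) = 0.0618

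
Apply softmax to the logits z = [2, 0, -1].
p = [0.8438, 0.1142, 0.042]

exp(z) = [7.389, 1, 0.3679]
Sum = 8.757
p = [0.8438, 0.1142, 0.042]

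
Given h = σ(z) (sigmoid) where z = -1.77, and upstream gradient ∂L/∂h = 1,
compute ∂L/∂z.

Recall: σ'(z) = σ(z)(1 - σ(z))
∂L/∂z = 0.1244

σ(-1.77) = 0.1455
σ'(-1.77) = σ(-1.77)(1 - σ(-1.77)) = 0.1455 × 0.8545 = 0.1244
∂L/∂z = ∂L/∂h · σ'(z) = 1 × 0.1244 = 0.1244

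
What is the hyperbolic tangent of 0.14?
0.1391

tanh(0.14) = (e^(0.14) - e^(-0.14))/(e^(0.14) + e^(-0.14)) = 0.1391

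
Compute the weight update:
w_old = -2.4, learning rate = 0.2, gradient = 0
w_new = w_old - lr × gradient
w_new = -2.4

w_new = w - η·∂L/∂w = -2.4 - 0.2×(0) = -2.4 - (0) = -2.4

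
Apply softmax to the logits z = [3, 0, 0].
p = [0.9094, 0.0453, 0.0453]

exp(z) = [20.09, 1, 1]
Sum = 22.09
p = [0.9094, 0.0453, 0.0453]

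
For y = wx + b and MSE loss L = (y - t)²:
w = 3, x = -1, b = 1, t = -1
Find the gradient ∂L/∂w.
∂L/∂w = 2

y = wx + b = (3)(-1) + 1 = -2
∂L/∂y = 2(y - t) = 2(-2 - -1) = -2
∂y/∂w = x = -1
∂L/∂w = ∂L/∂y · ∂y/∂w = -2 × -1 = 2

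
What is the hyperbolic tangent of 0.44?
0.4136

tanh(0.44) = (e^(0.44) - e^(-0.44))/(e^(0.44) + e^(-0.44)) = 0.4136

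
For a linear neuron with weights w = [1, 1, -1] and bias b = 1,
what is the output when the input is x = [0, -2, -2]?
y = 1

y = (1)(0) + (1)(-2) + (-1)(-2) + 1 = 1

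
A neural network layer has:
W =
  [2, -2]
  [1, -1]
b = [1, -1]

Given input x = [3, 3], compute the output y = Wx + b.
y = [1, -1]

Wx = [2×3 + -2×3, 1×3 + -1×3]
   = [0, 0]
y = Wx + b = [0 + 1, 0 + -1] = [1, -1]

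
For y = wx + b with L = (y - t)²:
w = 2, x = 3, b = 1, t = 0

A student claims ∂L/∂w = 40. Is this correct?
Incorrect

y = (2)(3) + 1 = 7
∂L/∂y = 2(y - t) = 2(7 - 0) = 14
∂y/∂w = x = 3
∂L/∂w = 14 × 3 = 42

Claimed value: 40
Incorrect: The correct gradient is 42.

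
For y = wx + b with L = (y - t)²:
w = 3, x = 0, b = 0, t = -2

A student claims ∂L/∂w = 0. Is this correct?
Correct

y = (3)(0) + 0 = 0
∂L/∂y = 2(y - t) = 2(0 - -2) = 4
∂y/∂w = x = 0
∂L/∂w = 4 × 0 = 0

Claimed value: 0
Correct: The correct gradient is 0.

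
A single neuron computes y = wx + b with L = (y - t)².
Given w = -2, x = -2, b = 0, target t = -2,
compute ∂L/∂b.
∂L/∂b = 12

y = wx + b = (-2)(-2) + 0 = 4
∂L/∂y = 2(y - t) = 2(4 - -2) = 12
∂y/∂b = 1
∂L/∂b = ∂L/∂y · ∂y/∂b = 12 × 1 = 12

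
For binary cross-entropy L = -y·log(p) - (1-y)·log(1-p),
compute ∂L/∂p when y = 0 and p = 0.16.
∂L/∂p = 1.19

∂L/∂p = -y/p + (1-y)/(1-p) = 0 + 1/0.84 = 1.19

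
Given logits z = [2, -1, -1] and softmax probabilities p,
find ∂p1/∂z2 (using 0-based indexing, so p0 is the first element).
∂p1/∂z2 = -0.00205

p = softmax(z) = [0.9094, 0.04528, 0.04528]
p1 = 0.04528, p2 = 0.04528

∂p1/∂z2 = -p1 × p2 = -0.04528 × 0.04528 = -0.00205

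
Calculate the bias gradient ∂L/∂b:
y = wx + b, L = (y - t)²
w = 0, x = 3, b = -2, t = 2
∂L/∂b = -8

y = wx + b = (0)(3) + -2 = -2
∂L/∂y = 2(y - t) = 2(-2 - 2) = -8
∂y/∂b = 1
∂L/∂b = ∂L/∂y · ∂y/∂b = -8 × 1 = -8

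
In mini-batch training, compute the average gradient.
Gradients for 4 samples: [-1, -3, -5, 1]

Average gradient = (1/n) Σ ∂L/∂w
Average gradient = -2

Average = (1/4)(-1 + -3 + -5 + 1) = -8/4 = -2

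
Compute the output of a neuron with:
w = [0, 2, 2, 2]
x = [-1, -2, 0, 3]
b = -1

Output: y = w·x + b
y = 1

y = (0)(-1) + (2)(-2) + (2)(0) + (2)(3) + -1 = 1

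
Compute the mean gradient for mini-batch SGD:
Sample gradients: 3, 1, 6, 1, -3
Average gradient = 1.6

Average = (1/5)(3 + 1 + 6 + 1 + -3) = 8/5 = 1.6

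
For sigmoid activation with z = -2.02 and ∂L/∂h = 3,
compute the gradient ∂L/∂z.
∂L/∂z = 0.3102

σ(-2.02) = 0.1171
σ'(-2.02) = σ(-2.02)(1 - σ(-2.02)) = 0.1171 × 0.8829 = 0.1034
∂L/∂z = ∂L/∂h · σ'(z) = 3 × 0.1034 = 0.3102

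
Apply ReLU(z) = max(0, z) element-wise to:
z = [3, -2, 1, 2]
h = [3, 0, 1, 2]

ReLU applied element-wise: max(0,3)=3, max(0,-2)=0, max(0,1)=1, max(0,2)=2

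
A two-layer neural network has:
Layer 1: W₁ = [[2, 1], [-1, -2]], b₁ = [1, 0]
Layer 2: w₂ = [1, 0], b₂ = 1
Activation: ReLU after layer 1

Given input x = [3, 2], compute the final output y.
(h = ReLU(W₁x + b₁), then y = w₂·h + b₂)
y = 10

Layer 1 pre-activation: z₁ = [9, -7]
After ReLU: h = [9, 0]
Layer 2 output: y = 1×9 + 0×0 + 1 = 10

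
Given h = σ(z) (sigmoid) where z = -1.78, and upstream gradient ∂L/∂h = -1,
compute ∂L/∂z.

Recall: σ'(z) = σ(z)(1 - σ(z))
∂L/∂z = -0.1235

σ(-1.78) = 0.1443
σ'(-1.78) = σ(-1.78)(1 - σ(-1.78)) = 0.1443 × 0.8557 = 0.1235
∂L/∂z = ∂L/∂h · σ'(z) = -1 × 0.1235 = -0.1235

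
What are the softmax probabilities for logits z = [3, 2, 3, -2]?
p = [0.4211, 0.1549, 0.4211, 0.0028]

exp(z) = [20.09, 7.389, 20.09, 0.1353]
Sum = 47.7
p = [0.4211, 0.1549, 0.4211, 0.0028]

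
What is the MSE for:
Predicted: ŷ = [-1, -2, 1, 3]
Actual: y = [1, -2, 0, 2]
MSE = 1.5

MSE = (1/4)((-1-1)² + (-2--2)² + (1-0)² + (3-2)²) = (1/4)(4 + 0 + 1 + 1) = 1.5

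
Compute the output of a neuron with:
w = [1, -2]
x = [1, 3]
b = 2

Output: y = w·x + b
y = -3

y = (1)(1) + (-2)(3) + 2 = -3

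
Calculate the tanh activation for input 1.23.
0.8426

tanh(1.23) = (e^(1.23) - e^(-1.23))/(e^(1.23) + e^(-1.23)) = 0.8426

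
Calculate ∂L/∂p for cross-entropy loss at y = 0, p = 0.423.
∂L/∂p = 1.733

∂L/∂p = -y/p + (1-y)/(1-p) = 0 + 1/0.577 = 1.733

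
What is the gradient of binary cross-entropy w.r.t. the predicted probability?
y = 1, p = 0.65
∂L/∂p = -1.538

∂L/∂p = -y/p + (1-y)/(1-p) = -1/0.65 + 0 = -1.538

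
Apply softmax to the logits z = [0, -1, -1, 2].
p = [0.1096, 0.0403, 0.0403, 0.8098]

exp(z) = [1, 0.3679, 0.3679, 7.389]
Sum = 9.125
p = [0.1096, 0.0403, 0.0403, 0.8098]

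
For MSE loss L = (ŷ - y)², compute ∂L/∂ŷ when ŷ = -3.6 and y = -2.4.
∂L/∂ŷ = -2.4

∂L/∂ŷ = 2(ŷ - y) = 2(-3.6 - -2.4) = 2(-1.2) = -2.4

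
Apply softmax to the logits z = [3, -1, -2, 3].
p = [0.4938, 0.009, 0.0033, 0.4938]

exp(z) = [20.09, 0.3679, 0.1353, 20.09]
Sum = 40.67
p = [0.4938, 0.009, 0.0033, 0.4938]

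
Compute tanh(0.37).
0.354

tanh(0.37) = (e^(0.37) - e^(-0.37))/(e^(0.37) + e^(-0.37)) = 0.354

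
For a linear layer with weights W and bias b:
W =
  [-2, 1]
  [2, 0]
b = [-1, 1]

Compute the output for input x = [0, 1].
y = [0, 1]

Wx = [-2×0 + 1×1, 2×0 + 0×1]
   = [1, 0]
y = Wx + b = [1 + -1, 0 + 1] = [0, 1]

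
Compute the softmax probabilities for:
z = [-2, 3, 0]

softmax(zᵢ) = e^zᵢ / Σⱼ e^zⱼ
p = [0.0064, 0.9465, 0.0471]

exp(z) = [0.1353, 20.09, 1]
Sum = 21.22
p = [0.0064, 0.9465, 0.0471]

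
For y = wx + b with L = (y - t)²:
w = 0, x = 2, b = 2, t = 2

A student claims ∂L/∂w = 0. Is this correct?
Correct

y = (0)(2) + 2 = 2
∂L/∂y = 2(y - t) = 2(2 - 2) = 0
∂y/∂w = x = 2
∂L/∂w = 0 × 2 = 0

Claimed value: 0
Correct: The correct gradient is 0.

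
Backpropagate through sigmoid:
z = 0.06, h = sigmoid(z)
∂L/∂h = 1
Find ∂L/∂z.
∂L/∂z = 0.2498

σ(0.06) = 0.515
σ'(0.06) = σ(0.06)(1 - σ(0.06)) = 0.515 × 0.485 = 0.2498
∂L/∂z = ∂L/∂h · σ'(z) = 1 × 0.2498 = 0.2498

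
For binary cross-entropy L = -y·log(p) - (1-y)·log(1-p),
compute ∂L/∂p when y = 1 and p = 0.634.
∂L/∂p = -1.577

∂L/∂p = -y/p + (1-y)/(1-p) = -1/0.634 + 0 = -1.577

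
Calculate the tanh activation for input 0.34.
0.3275

tanh(0.34) = (e^(0.34) - e^(-0.34))/(e^(0.34) + e^(-0.34)) = 0.3275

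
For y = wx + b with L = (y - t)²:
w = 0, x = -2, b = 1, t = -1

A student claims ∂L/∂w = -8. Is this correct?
Correct

y = (0)(-2) + 1 = 1
∂L/∂y = 2(y - t) = 2(1 - -1) = 4
∂y/∂w = x = -2
∂L/∂w = 4 × -2 = -8

Claimed value: -8
Correct: The correct gradient is -8.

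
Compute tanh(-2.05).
-0.9674

tanh(-2.05) = (e^(-2.05) - e^(2.05))/(e^(-2.05) + e^(2.05)) = -0.9674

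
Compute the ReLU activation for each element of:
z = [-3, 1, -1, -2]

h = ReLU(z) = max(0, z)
h = [0, 1, 0, 0]

ReLU applied element-wise: max(0,-3)=0, max(0,1)=1, max(0,-1)=0, max(0,-2)=0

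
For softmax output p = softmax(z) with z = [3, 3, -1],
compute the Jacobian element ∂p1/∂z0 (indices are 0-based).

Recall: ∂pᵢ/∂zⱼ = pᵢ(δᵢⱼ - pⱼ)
∂p1/∂z0 = -0.2455

p = softmax(z) = [0.4955, 0.4955, 0.009075]
p1 = 0.4955, p0 = 0.4955

∂p1/∂z0 = -p1 × p0 = -0.4955 × 0.4955 = -0.2455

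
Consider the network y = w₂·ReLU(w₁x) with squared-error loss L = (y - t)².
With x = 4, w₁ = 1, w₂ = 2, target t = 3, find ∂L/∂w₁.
∂L/∂w₁ = 80

Forward pass:
z = w₁x = 1×4 = 4
h = ReLU(4) = 4
y = w₂h = 2×4 = 8

Backward pass:
∂L/∂y = 2(y - t) = 2(8 - 3) = 10
∂y/∂h = w₂ = 2
∂h/∂z = 1 (ReLU derivative)
∂z/∂w₁ = x = 4

∂L/∂w₁ = 10 × 2 × 1 × 4 = 80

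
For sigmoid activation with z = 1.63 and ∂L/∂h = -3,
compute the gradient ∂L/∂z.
∂L/∂z = -0.411

σ(1.63) = 0.8362
σ'(1.63) = σ(1.63)(1 - σ(1.63)) = 0.8362 × 0.1638 = 0.137
∂L/∂z = ∂L/∂h · σ'(z) = -3 × 0.137 = -0.411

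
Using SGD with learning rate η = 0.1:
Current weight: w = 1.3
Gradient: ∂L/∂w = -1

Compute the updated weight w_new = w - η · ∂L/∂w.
w_new = 1.4

w_new = w - η·∂L/∂w = 1.3 - 0.1×(-1) = 1.3 - (-0.1) = 1.4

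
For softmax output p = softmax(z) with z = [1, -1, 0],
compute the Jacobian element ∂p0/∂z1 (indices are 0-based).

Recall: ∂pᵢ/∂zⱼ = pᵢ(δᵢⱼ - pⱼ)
∂p0/∂z1 = -0.05989

p = softmax(z) = [0.6652, 0.09003, 0.2447]
p0 = 0.6652, p1 = 0.09003

∂p0/∂z1 = -p0 × p1 = -0.6652 × 0.09003 = -0.05989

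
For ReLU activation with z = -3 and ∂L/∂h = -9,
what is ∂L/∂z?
∂L/∂z = 0

h = ReLU(-3) = 0
Since z < 0: ∂h/∂z = 0
∂L/∂z = ∂L/∂h · ∂h/∂z = -9 × 0 = 0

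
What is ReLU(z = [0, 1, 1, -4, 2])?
h = [0, 1, 1, 0, 2]

ReLU applied element-wise: max(0,0)=0, max(0,1)=1, max(0,1)=1, max(0,-4)=0, max(0,2)=2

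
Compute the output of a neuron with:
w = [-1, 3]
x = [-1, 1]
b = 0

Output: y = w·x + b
y = 4

y = (-1)(-1) + (3)(1) + 0 = 4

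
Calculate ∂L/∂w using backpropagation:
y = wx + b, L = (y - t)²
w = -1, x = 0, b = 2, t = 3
∂L/∂w = 0

y = wx + b = (-1)(0) + 2 = 2
∂L/∂y = 2(y - t) = 2(2 - 3) = -2
∂y/∂w = x = 0
∂L/∂w = ∂L/∂y · ∂y/∂w = -2 × 0 = 0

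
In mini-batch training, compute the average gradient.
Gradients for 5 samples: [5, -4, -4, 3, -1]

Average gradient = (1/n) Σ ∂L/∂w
Average gradient = -0.2

Average = (1/5)(5 + -4 + -4 + 3 + -1) = -1/5 = -0.2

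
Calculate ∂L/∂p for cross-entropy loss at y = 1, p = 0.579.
∂L/∂p = -1.727

∂L/∂p = -y/p + (1-y)/(1-p) = -1/0.579 + 0 = -1.727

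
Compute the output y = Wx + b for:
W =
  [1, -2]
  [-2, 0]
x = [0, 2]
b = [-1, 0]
y = [-5, 0]

Wx = [1×0 + -2×2, -2×0 + 0×2]
   = [-4, 0]
y = Wx + b = [-4 + -1, 0 + 0] = [-5, 0]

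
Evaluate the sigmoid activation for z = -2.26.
0.09449

sigmoid(-2.26) = 1/(1 + e^(2.26)) = 1/(1 + 9.583) = 0.09449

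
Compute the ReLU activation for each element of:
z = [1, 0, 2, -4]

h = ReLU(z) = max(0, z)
h = [1, 0, 2, 0]

ReLU applied element-wise: max(0,1)=1, max(0,0)=0, max(0,2)=2, max(0,-4)=0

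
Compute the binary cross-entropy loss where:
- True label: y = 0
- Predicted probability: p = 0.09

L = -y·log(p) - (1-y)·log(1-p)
L = 0.09431

L = -0·log(0.09) - 1·log(0.91) = -log(0.91) = 0.09431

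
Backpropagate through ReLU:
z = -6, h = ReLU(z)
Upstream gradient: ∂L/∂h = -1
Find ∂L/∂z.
∂L/∂z = 0

h = ReLU(-6) = 0
Since z < 0: ∂h/∂z = 0
∂L/∂z = ∂L/∂h · ∂h/∂z = -1 × 0 = 0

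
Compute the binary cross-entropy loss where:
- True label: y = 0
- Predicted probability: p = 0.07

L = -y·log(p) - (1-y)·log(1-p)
L = 0.07257

L = -0·log(0.07) - 1·log(0.93) = -log(0.93) = 0.07257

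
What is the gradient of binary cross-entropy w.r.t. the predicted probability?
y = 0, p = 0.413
∂L/∂p = 1.704

∂L/∂p = -y/p + (1-y)/(1-p) = 0 + 1/0.587 = 1.704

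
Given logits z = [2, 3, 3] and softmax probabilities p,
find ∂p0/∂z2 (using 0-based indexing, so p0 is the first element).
∂p0/∂z2 = -0.06561

p = softmax(z) = [0.1554, 0.4223, 0.4223]
p0 = 0.1554, p2 = 0.4223

∂p0/∂z2 = -p0 × p2 = -0.1554 × 0.4223 = -0.06561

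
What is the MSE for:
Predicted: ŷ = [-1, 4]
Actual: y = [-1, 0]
MSE = 8

MSE = (1/2)((-1--1)² + (4-0)²) = (1/2)(0 + 16) = 8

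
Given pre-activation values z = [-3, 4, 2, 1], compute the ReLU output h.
h = [0, 4, 2, 1]

ReLU applied element-wise: max(0,-3)=0, max(0,4)=4, max(0,2)=2, max(0,1)=1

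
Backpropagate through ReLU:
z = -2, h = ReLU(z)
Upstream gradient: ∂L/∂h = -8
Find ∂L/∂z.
∂L/∂z = 0

h = ReLU(-2) = 0
Since z < 0: ∂h/∂z = 0
∂L/∂z = ∂L/∂h · ∂h/∂z = -8 × 0 = 0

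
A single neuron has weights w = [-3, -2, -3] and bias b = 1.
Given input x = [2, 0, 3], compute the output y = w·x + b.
y = -14

y = (-3)(2) + (-2)(0) + (-3)(3) + 1 = -14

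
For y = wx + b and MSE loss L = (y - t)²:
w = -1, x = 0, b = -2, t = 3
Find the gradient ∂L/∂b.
∂L/∂b = -10

y = wx + b = (-1)(0) + -2 = -2
∂L/∂y = 2(y - t) = 2(-2 - 3) = -10
∂y/∂b = 1
∂L/∂b = ∂L/∂y · ∂y/∂b = -10 × 1 = -10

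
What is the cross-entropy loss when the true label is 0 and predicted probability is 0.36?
L = 0.4463

L = -0·log(0.36) - 1·log(0.64) = -log(0.64) = 0.4463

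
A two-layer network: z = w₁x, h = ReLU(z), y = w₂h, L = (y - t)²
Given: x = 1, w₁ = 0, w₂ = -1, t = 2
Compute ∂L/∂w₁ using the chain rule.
∂L/∂w₁ = 0

Forward pass:
z = w₁x = 0×1 = 0
h = ReLU(0) = 0
y = w₂h = -1×0 = 0

Backward pass:
∂L/∂y = 2(y - t) = 2(0 - 2) = -4
∂y/∂h = w₂ = -1
∂h/∂z = 0 (ReLU derivative)
∂z/∂w₁ = x = 1

∂L/∂w₁ = -4 × -1 × 0 × 1 = 0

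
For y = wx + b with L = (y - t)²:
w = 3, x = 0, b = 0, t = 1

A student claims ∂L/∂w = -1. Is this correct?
Incorrect

y = (3)(0) + 0 = 0
∂L/∂y = 2(y - t) = 2(0 - 1) = -2
∂y/∂w = x = 0
∂L/∂w = -2 × 0 = 0

Claimed value: -1
Incorrect: The correct gradient is 0.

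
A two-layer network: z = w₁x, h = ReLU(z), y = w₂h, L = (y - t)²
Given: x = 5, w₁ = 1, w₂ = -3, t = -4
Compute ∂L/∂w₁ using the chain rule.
∂L/∂w₁ = 330

Forward pass:
z = w₁x = 1×5 = 5
h = ReLU(5) = 5
y = w₂h = -3×5 = -15

Backward pass:
∂L/∂y = 2(y - t) = 2(-15 - -4) = -22
∂y/∂h = w₂ = -3
∂h/∂z = 1 (ReLU derivative)
∂z/∂w₁ = x = 5

∂L/∂w₁ = -22 × -3 × 1 × 5 = 330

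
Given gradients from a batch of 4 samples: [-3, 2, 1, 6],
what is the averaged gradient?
Average gradient = 1.5

Average = (1/4)(-3 + 2 + 1 + 6) = 6/4 = 1.5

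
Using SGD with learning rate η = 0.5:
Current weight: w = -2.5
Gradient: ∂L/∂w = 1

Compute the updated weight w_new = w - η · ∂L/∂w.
w_new = -3

w_new = w - η·∂L/∂w = -2.5 - 0.5×(1) = -2.5 - (0.5) = -3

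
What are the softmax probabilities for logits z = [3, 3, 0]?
p = [0.4879, 0.4879, 0.0243]

exp(z) = [20.09, 20.09, 1]
Sum = 41.17
p = [0.4879, 0.4879, 0.0243]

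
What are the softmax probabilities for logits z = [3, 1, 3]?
p = [0.4683, 0.0634, 0.4683]

exp(z) = [20.09, 2.718, 20.09]
Sum = 42.89
p = [0.4683, 0.0634, 0.4683]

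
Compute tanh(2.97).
0.9947

tanh(2.97) = (e^(2.97) - e^(-2.97))/(e^(2.97) + e^(-2.97)) = 0.9947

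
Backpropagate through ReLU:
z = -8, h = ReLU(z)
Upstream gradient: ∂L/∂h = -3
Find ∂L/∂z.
∂L/∂z = 0

h = ReLU(-8) = 0
Since z < 0: ∂h/∂z = 0
∂L/∂z = ∂L/∂h · ∂h/∂z = -3 × 0 = 0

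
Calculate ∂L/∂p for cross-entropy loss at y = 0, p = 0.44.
∂L/∂p = 1.786

∂L/∂p = -y/p + (1-y)/(1-p) = 0 + 1/0.56 = 1.786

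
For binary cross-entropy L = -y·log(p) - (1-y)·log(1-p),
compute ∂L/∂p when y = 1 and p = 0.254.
∂L/∂p = -3.937

∂L/∂p = -y/p + (1-y)/(1-p) = -1/0.254 + 0 = -3.937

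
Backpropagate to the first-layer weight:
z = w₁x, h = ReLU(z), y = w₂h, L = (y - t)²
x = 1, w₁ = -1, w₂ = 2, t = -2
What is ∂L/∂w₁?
∂L/∂w₁ = 0

Forward pass:
z = w₁x = -1×1 = -1
h = ReLU(-1) = 0
y = w₂h = 2×0 = 0

Backward pass:
∂L/∂y = 2(y - t) = 2(0 - -2) = 4
∂y/∂h = w₂ = 2
∂h/∂z = 0 (ReLU derivative)
∂z/∂w₁ = x = 1

∂L/∂w₁ = 4 × 2 × 0 × 1 = 0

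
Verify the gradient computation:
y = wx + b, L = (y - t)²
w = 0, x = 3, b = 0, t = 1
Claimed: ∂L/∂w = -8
Incorrect

y = (0)(3) + 0 = 0
∂L/∂y = 2(y - t) = 2(0 - 1) = -2
∂y/∂w = x = 3
∂L/∂w = -2 × 3 = -6

Claimed value: -8
Incorrect: The correct gradient is -6.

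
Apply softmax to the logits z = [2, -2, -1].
p = [0.9362, 0.0171, 0.0466]

exp(z) = [7.389, 0.1353, 0.3679]
Sum = 7.892
p = [0.9362, 0.0171, 0.0466]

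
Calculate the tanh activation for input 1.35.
0.8741

tanh(1.35) = (e^(1.35) - e^(-1.35))/(e^(1.35) + e^(-1.35)) = 0.8741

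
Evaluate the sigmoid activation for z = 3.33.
0.9654

sigmoid(3.33) = 1/(1 + e^(-3.33)) = 1/(1 + 0.03579) = 0.9654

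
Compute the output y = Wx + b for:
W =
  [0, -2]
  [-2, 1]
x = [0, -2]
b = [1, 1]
y = [5, -1]

Wx = [0×0 + -2×-2, -2×0 + 1×-2]
   = [4, -2]
y = Wx + b = [4 + 1, -2 + 1] = [5, -1]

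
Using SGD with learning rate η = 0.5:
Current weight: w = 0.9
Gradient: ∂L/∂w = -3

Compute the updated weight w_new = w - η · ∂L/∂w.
w_new = 2.4

w_new = w - η·∂L/∂w = 0.9 - 0.5×(-3) = 0.9 - (-1.5) = 2.4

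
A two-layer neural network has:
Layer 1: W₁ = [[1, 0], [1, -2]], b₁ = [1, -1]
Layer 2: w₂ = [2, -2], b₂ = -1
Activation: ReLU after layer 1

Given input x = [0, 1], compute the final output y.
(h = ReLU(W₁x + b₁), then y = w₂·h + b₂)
y = 1

Layer 1 pre-activation: z₁ = [1, -3]
After ReLU: h = [1, 0]
Layer 2 output: y = 2×1 + -2×0 + -1 = 1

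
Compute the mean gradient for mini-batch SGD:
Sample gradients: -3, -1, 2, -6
Average gradient = -2

Average = (1/4)(-3 + -1 + 2 + -6) = -8/4 = -2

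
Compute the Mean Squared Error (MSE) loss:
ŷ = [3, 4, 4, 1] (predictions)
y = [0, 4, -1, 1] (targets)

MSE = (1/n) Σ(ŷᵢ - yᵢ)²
MSE = 8.5

MSE = (1/4)((3-0)² + (4-4)² + (4--1)² + (1-1)²) = (1/4)(9 + 0 + 25 + 0) = 8.5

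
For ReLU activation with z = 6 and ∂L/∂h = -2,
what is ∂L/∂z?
∂L/∂z = -2

h = ReLU(6) = 6
Since z > 0: ∂h/∂z = 1
∂L/∂z = ∂L/∂h · ∂h/∂z = -2 × 1 = -2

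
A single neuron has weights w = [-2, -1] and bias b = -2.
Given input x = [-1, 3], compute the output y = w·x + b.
y = -3

y = (-2)(-1) + (-1)(3) + -2 = -3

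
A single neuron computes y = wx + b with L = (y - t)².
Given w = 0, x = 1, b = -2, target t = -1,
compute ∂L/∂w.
∂L/∂w = -2

y = wx + b = (0)(1) + -2 = -2
∂L/∂y = 2(y - t) = 2(-2 - -1) = -2
∂y/∂w = x = 1
∂L/∂w = ∂L/∂y · ∂y/∂w = -2 × 1 = -2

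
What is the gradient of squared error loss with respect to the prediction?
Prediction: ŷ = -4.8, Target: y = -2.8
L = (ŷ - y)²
∂L/∂ŷ = -4.0

∂L/∂ŷ = 2(ŷ - y) = 2(-4.8 - -2.8) = 2(-2.0) = -4.0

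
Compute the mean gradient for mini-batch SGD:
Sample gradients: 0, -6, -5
Average gradient = -3.667

Average = (1/3)(0 + -6 + -5) = -11/3 = -3.667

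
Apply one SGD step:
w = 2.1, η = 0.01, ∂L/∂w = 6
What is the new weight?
w_new = 2.04

w_new = w - η·∂L/∂w = 2.1 - 0.01×(6) = 2.1 - (0.06) = 2.04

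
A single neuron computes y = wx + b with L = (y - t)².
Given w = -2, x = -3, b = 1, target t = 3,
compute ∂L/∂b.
∂L/∂b = 8

y = wx + b = (-2)(-3) + 1 = 7
∂L/∂y = 2(y - t) = 2(7 - 3) = 8
∂y/∂b = 1
∂L/∂b = ∂L/∂y · ∂y/∂b = 8 × 1 = 8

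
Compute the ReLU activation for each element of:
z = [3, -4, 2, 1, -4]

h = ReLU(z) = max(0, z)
h = [3, 0, 2, 1, 0]

ReLU applied element-wise: max(0,3)=3, max(0,-4)=0, max(0,2)=2, max(0,1)=1, max(0,-4)=0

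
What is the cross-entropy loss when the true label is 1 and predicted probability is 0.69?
L = 0.3711

L = -1·log(0.69) - 0·log(0.31) = -log(0.69) = 0.3711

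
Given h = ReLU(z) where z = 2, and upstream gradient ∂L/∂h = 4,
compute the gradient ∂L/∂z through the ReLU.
∂L/∂z = 4

h = ReLU(2) = 2
Since z > 0: ∂h/∂z = 1
∂L/∂z = ∂L/∂h · ∂h/∂z = 4 × 1 = 4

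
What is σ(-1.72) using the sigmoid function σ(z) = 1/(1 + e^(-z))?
0.1519

sigmoid(-1.72) = 1/(1 + e^(1.72)) = 1/(1 + 5.585) = 0.1519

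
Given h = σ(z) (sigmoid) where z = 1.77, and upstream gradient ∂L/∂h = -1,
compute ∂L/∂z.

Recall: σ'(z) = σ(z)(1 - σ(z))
∂L/∂z = -0.1244

σ(1.77) = 0.8545
σ'(1.77) = σ(1.77)(1 - σ(1.77)) = 0.8545 × 0.1455 = 0.1244
∂L/∂z = ∂L/∂h · σ'(z) = -1 × 0.1244 = -0.1244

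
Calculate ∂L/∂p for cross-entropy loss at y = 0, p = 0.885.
∂L/∂p = 8.696

∂L/∂p = -y/p + (1-y)/(1-p) = 0 + 1/0.115 = 8.696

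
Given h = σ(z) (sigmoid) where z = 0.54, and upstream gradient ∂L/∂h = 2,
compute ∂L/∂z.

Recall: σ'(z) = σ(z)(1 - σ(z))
∂L/∂z = 0.4653

σ(0.54) = 0.6318
σ'(0.54) = σ(0.54)(1 - σ(0.54)) = 0.6318 × 0.3682 = 0.2326
∂L/∂z = ∂L/∂h · σ'(z) = 2 × 0.2326 = 0.4653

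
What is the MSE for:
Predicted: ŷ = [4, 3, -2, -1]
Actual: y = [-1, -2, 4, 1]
MSE = 22.5

MSE = (1/4)((4--1)² + (3--2)² + (-2-4)² + (-1-1)²) = (1/4)(25 + 25 + 36 + 4) = 22.5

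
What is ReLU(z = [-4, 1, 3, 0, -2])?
h = [0, 1, 3, 0, 0]

ReLU applied element-wise: max(0,-4)=0, max(0,1)=1, max(0,3)=3, max(0,0)=0, max(0,-2)=0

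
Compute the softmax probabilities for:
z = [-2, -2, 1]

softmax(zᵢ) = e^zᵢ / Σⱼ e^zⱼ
p = [0.0453, 0.0453, 0.9094]

exp(z) = [0.1353, 0.1353, 2.718]
Sum = 2.989
p = [0.0453, 0.0453, 0.9094]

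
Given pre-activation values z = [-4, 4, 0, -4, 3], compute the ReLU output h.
h = [0, 4, 0, 0, 3]

ReLU applied element-wise: max(0,-4)=0, max(0,4)=4, max(0,0)=0, max(0,-4)=0, max(0,3)=3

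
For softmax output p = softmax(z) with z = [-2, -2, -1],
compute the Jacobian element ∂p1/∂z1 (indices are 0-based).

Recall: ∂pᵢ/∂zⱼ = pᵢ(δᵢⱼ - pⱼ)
∂p1/∂z1 = 0.167

p = softmax(z) = [0.2119, 0.2119, 0.5761]
p1 = 0.2119

∂p1/∂z1 = p1(1 - p1) = 0.2119 × (1 - 0.2119) = 0.167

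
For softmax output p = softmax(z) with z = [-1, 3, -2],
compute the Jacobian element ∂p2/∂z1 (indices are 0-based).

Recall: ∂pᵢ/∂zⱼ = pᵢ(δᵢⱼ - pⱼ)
∂p2/∂z1 = -0.006413

p = softmax(z) = [0.01787, 0.9756, 0.006573]
p2 = 0.006573, p1 = 0.9756

∂p2/∂z1 = -p2 × p1 = -0.006573 × 0.9756 = -0.006413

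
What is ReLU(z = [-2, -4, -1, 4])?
h = [0, 0, 0, 4]

ReLU applied element-wise: max(0,-2)=0, max(0,-4)=0, max(0,-1)=0, max(0,4)=4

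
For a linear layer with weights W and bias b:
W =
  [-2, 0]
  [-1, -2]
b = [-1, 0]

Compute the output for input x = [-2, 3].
y = [3, -4]

Wx = [-2×-2 + 0×3, -1×-2 + -2×3]
   = [4, -4]
y = Wx + b = [4 + -1, -4 + 0] = [3, -4]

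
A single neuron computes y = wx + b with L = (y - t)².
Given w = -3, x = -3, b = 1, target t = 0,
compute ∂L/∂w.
∂L/∂w = -60

y = wx + b = (-3)(-3) + 1 = 10
∂L/∂y = 2(y - t) = 2(10 - 0) = 20
∂y/∂w = x = -3
∂L/∂w = ∂L/∂y · ∂y/∂w = 20 × -3 = -60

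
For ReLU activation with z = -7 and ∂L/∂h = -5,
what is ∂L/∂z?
∂L/∂z = 0

h = ReLU(-7) = 0
Since z < 0: ∂h/∂z = 0
∂L/∂z = ∂L/∂h · ∂h/∂z = -5 × 0 = 0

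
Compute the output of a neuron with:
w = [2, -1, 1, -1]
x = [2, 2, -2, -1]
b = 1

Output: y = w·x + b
y = 2

y = (2)(2) + (-1)(2) + (1)(-2) + (-1)(-1) + 1 = 2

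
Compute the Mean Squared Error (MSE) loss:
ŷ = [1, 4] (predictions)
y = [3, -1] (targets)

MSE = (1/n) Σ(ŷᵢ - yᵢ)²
MSE = 14.5

MSE = (1/2)((1-3)² + (4--1)²) = (1/2)(4 + 25) = 14.5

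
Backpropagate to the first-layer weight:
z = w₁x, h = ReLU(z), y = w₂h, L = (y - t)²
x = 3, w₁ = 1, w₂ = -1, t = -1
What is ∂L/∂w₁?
∂L/∂w₁ = 12

Forward pass:
z = w₁x = 1×3 = 3
h = ReLU(3) = 3
y = w₂h = -1×3 = -3

Backward pass:
∂L/∂y = 2(y - t) = 2(-3 - -1) = -4
∂y/∂h = w₂ = -1
∂h/∂z = 1 (ReLU derivative)
∂z/∂w₁ = x = 3

∂L/∂w₁ = -4 × -1 × 1 × 3 = 12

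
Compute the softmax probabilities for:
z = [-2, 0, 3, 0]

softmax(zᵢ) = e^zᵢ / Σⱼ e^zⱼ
p = [0.0061, 0.045, 0.9039, 0.045]

exp(z) = [0.1353, 1, 20.09, 1]
Sum = 22.22
p = [0.0061, 0.045, 0.9039, 0.045]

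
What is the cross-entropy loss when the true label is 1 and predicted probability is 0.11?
L = 2.207

L = -1·log(0.11) - 0·log(0.89) = -log(0.11) = 2.207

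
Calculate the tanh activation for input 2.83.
0.9931

tanh(2.83) = (e^(2.83) - e^(-2.83))/(e^(2.83) + e^(-2.83)) = 0.9931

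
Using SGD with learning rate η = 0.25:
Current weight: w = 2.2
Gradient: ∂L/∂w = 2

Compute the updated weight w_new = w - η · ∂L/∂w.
w_new = 1.7

w_new = w - η·∂L/∂w = 2.2 - 0.25×(2) = 2.2 - (0.5) = 1.7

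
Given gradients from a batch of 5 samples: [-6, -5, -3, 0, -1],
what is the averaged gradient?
Average gradient = -3

Average = (1/5)(-6 + -5 + -3 + 0 + -1) = -15/5 = -3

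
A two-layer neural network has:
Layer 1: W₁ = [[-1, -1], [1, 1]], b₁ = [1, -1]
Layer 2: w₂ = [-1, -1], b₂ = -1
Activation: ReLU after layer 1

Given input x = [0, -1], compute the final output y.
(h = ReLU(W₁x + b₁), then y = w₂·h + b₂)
y = -3

Layer 1 pre-activation: z₁ = [2, -2]
After ReLU: h = [2, 0]
Layer 2 output: y = -1×2 + -1×0 + -1 = -3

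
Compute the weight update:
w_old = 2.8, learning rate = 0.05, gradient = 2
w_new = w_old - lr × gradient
w_new = 2.7

w_new = w - η·∂L/∂w = 2.8 - 0.05×(2) = 2.8 - (0.1) = 2.7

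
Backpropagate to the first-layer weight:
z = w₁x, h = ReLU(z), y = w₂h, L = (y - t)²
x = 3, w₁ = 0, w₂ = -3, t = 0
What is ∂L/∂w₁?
∂L/∂w₁ = 0

Forward pass:
z = w₁x = 0×3 = 0
h = ReLU(0) = 0
y = w₂h = -3×0 = 0

Backward pass:
∂L/∂y = 2(y - t) = 2(0 - 0) = 0
∂y/∂h = w₂ = -3
∂h/∂z = 0 (ReLU derivative)
∂z/∂w₁ = x = 3

∂L/∂w₁ = 0 × -3 × 0 × 3 = 0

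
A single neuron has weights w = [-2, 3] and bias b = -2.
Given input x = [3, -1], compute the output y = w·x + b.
y = -11

y = (-2)(3) + (3)(-1) + -2 = -11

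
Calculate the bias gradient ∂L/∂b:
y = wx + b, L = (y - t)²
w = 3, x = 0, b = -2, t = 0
∂L/∂b = -4

y = wx + b = (3)(0) + -2 = -2
∂L/∂y = 2(y - t) = 2(-2 - 0) = -4
∂y/∂b = 1
∂L/∂b = ∂L/∂y · ∂y/∂b = -4 × 1 = -4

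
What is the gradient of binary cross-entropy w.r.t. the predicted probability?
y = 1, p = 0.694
∂L/∂p = -1.441

∂L/∂p = -y/p + (1-y)/(1-p) = -1/0.694 + 0 = -1.441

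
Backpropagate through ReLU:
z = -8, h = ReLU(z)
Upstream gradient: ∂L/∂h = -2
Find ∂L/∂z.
∂L/∂z = 0

h = ReLU(-8) = 0
Since z < 0: ∂h/∂z = 0
∂L/∂z = ∂L/∂h · ∂h/∂z = -2 × 0 = 0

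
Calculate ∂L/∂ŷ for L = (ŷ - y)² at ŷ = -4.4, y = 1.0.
∂L/∂ŷ = -10.8

∂L/∂ŷ = 2(ŷ - y) = 2(-4.4 - 1.0) = 2(-5.4) = -10.8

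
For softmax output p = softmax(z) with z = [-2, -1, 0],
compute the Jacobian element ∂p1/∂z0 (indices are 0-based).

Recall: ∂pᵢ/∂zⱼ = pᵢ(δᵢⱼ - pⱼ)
∂p1/∂z0 = -0.02203

p = softmax(z) = [0.09003, 0.2447, 0.6652]
p1 = 0.2447, p0 = 0.09003

∂p1/∂z0 = -p1 × p0 = -0.2447 × 0.09003 = -0.02203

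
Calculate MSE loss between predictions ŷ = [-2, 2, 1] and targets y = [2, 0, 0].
MSE = 7

MSE = (1/3)((-2-2)² + (2-0)² + (1-0)²) = (1/3)(16 + 4 + 1) = 7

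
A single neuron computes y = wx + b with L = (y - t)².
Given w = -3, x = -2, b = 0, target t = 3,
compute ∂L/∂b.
∂L/∂b = 6

y = wx + b = (-3)(-2) + 0 = 6
∂L/∂y = 2(y - t) = 2(6 - 3) = 6
∂y/∂b = 1
∂L/∂b = ∂L/∂y · ∂y/∂b = 6 × 1 = 6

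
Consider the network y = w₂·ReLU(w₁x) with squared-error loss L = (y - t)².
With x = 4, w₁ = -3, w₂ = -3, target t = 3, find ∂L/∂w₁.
∂L/∂w₁ = 0

Forward pass:
z = w₁x = -3×4 = -12
h = ReLU(-12) = 0
y = w₂h = -3×0 = 0

Backward pass:
∂L/∂y = 2(y - t) = 2(0 - 3) = -6
∂y/∂h = w₂ = -3
∂h/∂z = 0 (ReLU derivative)
∂z/∂w₁ = x = 4

∂L/∂w₁ = -6 × -3 × 0 × 4 = 0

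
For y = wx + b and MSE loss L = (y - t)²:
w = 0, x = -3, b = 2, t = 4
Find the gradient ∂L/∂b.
∂L/∂b = -4

y = wx + b = (0)(-3) + 2 = 2
∂L/∂y = 2(y - t) = 2(2 - 4) = -4
∂y/∂b = 1
∂L/∂b = ∂L/∂y · ∂y/∂b = -4 × 1 = -4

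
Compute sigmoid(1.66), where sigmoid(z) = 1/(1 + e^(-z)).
0.8402

sigmoid(1.66) = 1/(1 + e^(-1.66)) = 1/(1 + 0.1901) = 0.8402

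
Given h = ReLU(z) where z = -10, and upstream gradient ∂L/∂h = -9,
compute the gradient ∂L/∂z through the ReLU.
∂L/∂z = 0

h = ReLU(-10) = 0
Since z < 0: ∂h/∂z = 0
∂L/∂z = ∂L/∂h · ∂h/∂z = -9 × 0 = 0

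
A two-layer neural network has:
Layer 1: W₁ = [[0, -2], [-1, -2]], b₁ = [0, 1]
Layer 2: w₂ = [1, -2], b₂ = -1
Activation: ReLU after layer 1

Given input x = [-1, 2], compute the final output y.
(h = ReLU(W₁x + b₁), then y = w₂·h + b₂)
y = -1

Layer 1 pre-activation: z₁ = [-4, -2]
After ReLU: h = [0, 0]
Layer 2 output: y = 1×0 + -2×0 + -1 = -1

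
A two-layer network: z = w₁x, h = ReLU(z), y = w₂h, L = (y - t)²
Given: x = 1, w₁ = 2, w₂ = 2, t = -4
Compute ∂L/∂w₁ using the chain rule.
∂L/∂w₁ = 32

Forward pass:
z = w₁x = 2×1 = 2
h = ReLU(2) = 2
y = w₂h = 2×2 = 4

Backward pass:
∂L/∂y = 2(y - t) = 2(4 - -4) = 16
∂y/∂h = w₂ = 2
∂h/∂z = 1 (ReLU derivative)
∂z/∂w₁ = x = 1

∂L/∂w₁ = 16 × 2 × 1 × 1 = 32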